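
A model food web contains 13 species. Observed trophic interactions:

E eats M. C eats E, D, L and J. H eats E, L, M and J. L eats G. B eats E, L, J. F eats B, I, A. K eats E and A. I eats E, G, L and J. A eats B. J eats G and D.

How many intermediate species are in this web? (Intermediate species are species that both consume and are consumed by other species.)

Intermediate species (has both prey and predators): E, L, J, B, I, A.
Count: 6.

6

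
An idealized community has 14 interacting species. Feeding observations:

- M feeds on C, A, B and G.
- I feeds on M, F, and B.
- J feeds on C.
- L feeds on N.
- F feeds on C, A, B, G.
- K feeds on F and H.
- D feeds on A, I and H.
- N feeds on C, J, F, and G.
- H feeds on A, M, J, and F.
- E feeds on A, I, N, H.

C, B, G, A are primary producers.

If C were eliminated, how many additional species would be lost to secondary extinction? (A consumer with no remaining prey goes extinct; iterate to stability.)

1

Remove C.
Round 1: J (all prey gone) → extinct.
No further losses. Total secondary extinctions: 1.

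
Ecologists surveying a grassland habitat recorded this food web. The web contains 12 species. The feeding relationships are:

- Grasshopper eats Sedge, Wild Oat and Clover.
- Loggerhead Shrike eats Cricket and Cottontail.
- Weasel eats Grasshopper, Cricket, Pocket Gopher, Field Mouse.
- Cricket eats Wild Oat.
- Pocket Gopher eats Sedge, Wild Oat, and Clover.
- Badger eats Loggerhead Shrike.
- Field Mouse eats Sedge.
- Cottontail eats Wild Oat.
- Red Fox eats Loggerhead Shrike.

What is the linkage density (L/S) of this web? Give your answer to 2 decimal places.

There are L = 17 links among S = 12 species.
L/S = 17/12 = 1.4167 ≈ 1.42.

L/S = 1.42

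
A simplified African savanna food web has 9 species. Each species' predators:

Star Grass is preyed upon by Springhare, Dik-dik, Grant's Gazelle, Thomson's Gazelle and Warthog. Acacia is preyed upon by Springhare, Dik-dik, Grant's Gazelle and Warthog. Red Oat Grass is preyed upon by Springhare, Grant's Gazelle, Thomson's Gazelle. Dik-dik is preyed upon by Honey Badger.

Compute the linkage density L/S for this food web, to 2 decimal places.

There are L = 13 links among S = 9 species.
L/S = 13/9 = 1.4444 ≈ 1.44.

L/S = 1.44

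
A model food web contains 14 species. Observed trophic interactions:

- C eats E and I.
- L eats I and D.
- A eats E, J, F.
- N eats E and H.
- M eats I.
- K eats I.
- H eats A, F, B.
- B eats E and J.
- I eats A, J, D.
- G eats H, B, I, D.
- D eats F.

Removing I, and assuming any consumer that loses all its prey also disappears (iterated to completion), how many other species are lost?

2

Remove I.
Round 1: K (all prey gone), M (all prey gone) → extinct.
No further losses. Total secondary extinctions: 2.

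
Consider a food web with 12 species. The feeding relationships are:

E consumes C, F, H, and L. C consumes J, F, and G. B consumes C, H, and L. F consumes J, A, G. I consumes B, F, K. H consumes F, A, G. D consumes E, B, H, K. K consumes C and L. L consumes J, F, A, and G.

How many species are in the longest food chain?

One longest chain: A → F → L → K → D.
It has 5 species and 4 links.

5 species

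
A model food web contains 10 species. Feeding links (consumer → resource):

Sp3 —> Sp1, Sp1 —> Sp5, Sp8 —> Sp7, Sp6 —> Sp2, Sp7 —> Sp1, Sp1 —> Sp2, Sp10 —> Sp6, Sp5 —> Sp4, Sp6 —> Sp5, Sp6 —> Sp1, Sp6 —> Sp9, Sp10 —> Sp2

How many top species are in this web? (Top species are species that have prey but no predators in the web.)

Top species (has prey, but nothing eats it): Sp3, Sp10, Sp8.
Count: 3.

3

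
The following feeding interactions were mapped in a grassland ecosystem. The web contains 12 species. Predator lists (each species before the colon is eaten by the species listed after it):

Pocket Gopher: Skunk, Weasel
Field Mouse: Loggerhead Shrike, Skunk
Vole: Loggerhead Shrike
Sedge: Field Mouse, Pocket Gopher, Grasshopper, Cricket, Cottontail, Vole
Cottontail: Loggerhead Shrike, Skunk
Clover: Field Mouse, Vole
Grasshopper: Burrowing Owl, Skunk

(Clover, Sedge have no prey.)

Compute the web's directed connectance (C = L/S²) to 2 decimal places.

The web has S = 12 species and L = 17 feeding links.
C = L / S² = 17 / 144 = 0.1181 ≈ 0.12.

C = 0.12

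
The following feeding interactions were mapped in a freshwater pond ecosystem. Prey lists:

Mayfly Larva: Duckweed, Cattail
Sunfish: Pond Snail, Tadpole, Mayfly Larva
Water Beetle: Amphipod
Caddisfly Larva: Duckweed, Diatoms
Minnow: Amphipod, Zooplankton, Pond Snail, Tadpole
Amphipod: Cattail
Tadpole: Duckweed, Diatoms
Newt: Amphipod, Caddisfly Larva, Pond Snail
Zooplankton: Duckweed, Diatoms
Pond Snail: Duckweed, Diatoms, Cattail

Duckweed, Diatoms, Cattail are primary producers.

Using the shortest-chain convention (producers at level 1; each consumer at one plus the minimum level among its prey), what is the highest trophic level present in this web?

3

Producers (level 1): Duckweed, Diatoms, Cattail.
Following each consumer down to its lowest-level prey: Cattail → Amphipod → Minnow (levels 1 through 3).
All prey of Minnow (Amphipod 2, Zooplankton 2, Pond Snail 2, Tadpole 2) are at level 2 or above, so Minnow is at level 1 + 2 = 3.
Every consumer has at least one prey at level 2 or below, so none exceeds level 3.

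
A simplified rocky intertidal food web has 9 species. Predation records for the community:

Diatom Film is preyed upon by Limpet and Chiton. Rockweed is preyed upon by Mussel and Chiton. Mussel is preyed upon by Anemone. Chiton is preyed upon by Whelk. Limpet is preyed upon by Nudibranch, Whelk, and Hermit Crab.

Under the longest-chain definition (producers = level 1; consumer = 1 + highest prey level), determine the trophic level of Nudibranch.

Trophic level 3

Diatom Film is a producer → level 1.
Limpet eats Diatom Film → level 2.
Nudibranch eats Limpet → level 3.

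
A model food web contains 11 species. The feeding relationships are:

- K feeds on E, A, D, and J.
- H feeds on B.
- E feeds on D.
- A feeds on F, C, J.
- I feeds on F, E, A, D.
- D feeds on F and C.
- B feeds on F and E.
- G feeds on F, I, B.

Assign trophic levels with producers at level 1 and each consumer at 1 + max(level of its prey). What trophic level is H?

Trophic level 5

F is a producer → level 1.
D eats F (level 1); other prey at levels: C 1 → level 2.
E eats D → level 3.
B eats E (level 3); other prey at levels: F 1 → level 4.
H eats B → level 5.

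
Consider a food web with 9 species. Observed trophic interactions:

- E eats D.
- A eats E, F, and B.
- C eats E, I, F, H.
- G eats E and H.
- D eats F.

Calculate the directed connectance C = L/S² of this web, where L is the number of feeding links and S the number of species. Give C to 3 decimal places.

C = 0.136

The web has S = 9 species and L = 11 feeding links.
C = L / S² = 11 / 81 = 0.1358 ≈ 0.136.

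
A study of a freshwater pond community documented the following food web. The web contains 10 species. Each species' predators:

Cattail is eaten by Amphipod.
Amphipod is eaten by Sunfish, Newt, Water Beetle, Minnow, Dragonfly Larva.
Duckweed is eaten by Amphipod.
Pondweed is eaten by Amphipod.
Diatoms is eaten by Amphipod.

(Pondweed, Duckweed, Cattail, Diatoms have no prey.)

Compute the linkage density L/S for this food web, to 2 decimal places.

L/S = 0.90

There are L = 9 links among S = 10 species.
L/S = 9/10 = 0.9000 ≈ 0.90.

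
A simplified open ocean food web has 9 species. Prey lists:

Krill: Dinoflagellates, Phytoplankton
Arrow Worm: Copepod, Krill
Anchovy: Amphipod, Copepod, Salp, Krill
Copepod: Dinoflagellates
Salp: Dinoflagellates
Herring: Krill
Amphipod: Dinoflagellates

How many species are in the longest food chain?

3 species

One longest chain: Dinoflagellates → Amphipod → Anchovy.
It has 3 species and 2 links.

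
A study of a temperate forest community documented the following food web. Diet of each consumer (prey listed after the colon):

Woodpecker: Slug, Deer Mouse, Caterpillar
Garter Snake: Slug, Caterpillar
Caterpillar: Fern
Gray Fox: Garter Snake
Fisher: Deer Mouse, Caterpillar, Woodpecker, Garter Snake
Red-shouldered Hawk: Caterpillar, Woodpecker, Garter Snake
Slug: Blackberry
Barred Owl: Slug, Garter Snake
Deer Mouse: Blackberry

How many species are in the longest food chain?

One longest chain: Blackberry → Slug → Garter Snake → Gray Fox.
It has 4 species and 3 links.

4 species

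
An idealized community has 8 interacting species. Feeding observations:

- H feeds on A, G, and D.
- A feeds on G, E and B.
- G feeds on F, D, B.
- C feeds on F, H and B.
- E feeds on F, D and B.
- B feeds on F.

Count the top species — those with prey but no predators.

Top species (has prey, but nothing eats it): C.
Count: 1.

1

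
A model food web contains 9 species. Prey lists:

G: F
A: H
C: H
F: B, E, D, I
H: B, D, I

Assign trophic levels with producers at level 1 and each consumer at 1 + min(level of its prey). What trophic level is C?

B is a producer → level 1.
H eats B → level 2.
C eats H → level 3.
No prey of C is below level 2, so 3 is the minimum.

Trophic level 3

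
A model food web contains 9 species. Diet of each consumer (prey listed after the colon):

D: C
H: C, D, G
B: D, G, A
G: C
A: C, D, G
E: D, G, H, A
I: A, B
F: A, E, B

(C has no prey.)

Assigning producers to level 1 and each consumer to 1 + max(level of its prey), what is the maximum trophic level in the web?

Producers (level 1): C.
C → D → H → E → F gives F level 5.
No species has a prey at level 5, so no species reaches level 6.

5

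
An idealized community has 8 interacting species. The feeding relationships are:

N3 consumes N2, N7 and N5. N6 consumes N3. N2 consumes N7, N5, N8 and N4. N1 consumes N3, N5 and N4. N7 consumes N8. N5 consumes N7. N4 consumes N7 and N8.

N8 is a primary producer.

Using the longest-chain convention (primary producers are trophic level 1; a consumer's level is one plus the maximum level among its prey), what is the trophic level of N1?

Trophic level 6

N8 is a producer → level 1.
N7 eats N8 → level 2.
N4 eats N7 (level 2); other prey at levels: N8 1 → level 3.
N2 eats N4 (level 3); other prey at levels: N8 1, N7 2, N5 3 → level 4.
N3 eats N2 (level 4); other prey at levels: N7 2, N5 3 → level 5.
N1 eats N3 (level 5); other prey at levels: N4 3, N5 3 → level 6.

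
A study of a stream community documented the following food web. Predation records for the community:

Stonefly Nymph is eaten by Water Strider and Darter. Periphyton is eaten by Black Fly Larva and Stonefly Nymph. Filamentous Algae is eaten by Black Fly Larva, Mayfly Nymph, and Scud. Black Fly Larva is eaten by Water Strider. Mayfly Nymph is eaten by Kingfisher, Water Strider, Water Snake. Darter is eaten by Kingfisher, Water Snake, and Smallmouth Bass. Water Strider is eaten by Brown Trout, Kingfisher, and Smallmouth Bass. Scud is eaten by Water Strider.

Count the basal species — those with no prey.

2

Basal species (no prey listed): Filamentous Algae, Periphyton.
Count: 2.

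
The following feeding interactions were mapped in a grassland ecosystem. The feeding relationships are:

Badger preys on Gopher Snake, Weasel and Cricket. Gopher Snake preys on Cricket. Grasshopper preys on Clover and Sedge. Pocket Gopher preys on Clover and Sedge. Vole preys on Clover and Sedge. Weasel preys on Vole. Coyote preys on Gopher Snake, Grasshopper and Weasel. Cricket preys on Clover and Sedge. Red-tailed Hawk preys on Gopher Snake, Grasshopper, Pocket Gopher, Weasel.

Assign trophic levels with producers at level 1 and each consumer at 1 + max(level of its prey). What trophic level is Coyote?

Sedge is a producer → level 1.
Cricket eats Sedge (level 1); other prey at levels: Clover 1 → level 2.
Gopher Snake eats Cricket → level 3.
Coyote eats Gopher Snake (level 3); other prey at levels: Grasshopper 2, Weasel 3 → level 4.

Trophic level 4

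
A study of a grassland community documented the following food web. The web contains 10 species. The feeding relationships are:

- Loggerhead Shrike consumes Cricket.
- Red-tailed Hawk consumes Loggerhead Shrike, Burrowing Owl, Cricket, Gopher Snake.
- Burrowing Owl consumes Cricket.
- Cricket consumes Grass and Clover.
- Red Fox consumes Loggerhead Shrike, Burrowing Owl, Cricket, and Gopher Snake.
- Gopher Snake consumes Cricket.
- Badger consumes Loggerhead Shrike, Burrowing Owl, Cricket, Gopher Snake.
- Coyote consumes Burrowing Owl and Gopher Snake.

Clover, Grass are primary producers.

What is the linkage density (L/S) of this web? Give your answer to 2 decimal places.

L/S = 1.90

There are L = 19 links among S = 10 species.
L/S = 19/10 = 1.9000 ≈ 1.90.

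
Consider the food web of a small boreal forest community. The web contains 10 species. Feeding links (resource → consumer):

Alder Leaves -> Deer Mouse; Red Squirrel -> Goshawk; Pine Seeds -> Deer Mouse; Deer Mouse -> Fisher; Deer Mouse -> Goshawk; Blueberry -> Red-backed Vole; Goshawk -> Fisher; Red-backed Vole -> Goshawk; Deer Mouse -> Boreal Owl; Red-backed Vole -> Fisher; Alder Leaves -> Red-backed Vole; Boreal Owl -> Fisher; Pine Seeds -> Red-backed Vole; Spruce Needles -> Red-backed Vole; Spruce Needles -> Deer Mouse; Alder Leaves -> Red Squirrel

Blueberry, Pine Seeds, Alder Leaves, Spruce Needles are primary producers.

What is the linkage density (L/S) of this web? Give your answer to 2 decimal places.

L/S = 1.60

There are L = 16 links among S = 10 species.
L/S = 16/10 = 1.6000 ≈ 1.60.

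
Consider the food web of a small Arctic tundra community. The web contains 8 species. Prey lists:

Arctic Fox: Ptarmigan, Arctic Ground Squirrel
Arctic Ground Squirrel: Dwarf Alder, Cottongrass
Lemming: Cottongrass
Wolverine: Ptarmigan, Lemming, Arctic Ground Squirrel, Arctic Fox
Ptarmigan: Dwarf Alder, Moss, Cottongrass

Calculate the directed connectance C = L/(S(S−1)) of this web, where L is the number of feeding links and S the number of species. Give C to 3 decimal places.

C = 0.214

The web has S = 8 species and L = 12 feeding links.
C = L / (S(S−1)) = 12 / 56 = 0.2143 ≈ 0.214.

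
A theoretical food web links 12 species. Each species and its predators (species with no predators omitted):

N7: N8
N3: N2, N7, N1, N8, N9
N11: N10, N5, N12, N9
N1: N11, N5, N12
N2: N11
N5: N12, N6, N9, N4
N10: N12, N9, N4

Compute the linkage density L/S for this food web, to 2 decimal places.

L/S = 1.75

There are L = 21 links among S = 12 species.
L/S = 21/12 = 1.7500 ≈ 1.75.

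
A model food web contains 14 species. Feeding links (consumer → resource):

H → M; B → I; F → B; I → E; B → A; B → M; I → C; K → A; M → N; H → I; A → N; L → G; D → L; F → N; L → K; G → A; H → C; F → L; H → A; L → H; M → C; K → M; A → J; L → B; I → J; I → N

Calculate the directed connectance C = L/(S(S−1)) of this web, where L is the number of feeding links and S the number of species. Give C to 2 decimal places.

The web has S = 14 species and L = 26 feeding links.
C = L / (S(S−1)) = 26 / 182 = 0.1429 ≈ 0.14.

C = 0.14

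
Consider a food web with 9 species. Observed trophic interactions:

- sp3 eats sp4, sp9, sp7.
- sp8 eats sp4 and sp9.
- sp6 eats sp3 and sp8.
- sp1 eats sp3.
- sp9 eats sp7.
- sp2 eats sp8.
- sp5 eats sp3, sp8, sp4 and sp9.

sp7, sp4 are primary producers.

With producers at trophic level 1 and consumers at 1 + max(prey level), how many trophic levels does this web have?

Producers (level 1): sp7, sp4.
sp7 → sp9 → sp3 → sp1 gives sp1 level 4.
No species has a prey at level 4, so no species reaches level 5.

4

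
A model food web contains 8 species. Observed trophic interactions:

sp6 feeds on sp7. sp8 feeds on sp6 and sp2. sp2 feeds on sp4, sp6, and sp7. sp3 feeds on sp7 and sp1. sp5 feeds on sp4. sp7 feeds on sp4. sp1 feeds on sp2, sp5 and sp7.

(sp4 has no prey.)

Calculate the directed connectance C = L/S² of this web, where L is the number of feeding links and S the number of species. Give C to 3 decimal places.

C = 0.203

The web has S = 8 species and L = 13 feeding links.
C = L / S² = 13 / 64 = 0.2031 ≈ 0.203.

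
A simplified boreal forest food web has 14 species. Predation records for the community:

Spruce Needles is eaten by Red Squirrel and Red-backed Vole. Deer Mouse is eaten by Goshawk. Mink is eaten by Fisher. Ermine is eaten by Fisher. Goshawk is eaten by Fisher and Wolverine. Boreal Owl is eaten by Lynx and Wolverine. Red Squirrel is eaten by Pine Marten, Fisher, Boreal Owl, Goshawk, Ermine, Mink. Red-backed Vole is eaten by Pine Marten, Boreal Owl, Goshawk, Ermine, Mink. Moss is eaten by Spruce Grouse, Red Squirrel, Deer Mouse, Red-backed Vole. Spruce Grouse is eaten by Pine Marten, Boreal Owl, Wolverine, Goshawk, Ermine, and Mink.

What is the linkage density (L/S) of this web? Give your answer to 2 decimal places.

There are L = 30 links among S = 14 species.
L/S = 30/14 = 2.1429 ≈ 2.14.

L/S = 2.14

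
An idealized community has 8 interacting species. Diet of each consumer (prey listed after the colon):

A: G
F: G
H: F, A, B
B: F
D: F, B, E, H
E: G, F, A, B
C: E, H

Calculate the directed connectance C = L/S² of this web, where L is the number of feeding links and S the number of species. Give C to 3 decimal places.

The web has S = 8 species and L = 16 feeding links.
C = L / S² = 16 / 64 = 0.2500 ≈ 0.250.

C = 0.250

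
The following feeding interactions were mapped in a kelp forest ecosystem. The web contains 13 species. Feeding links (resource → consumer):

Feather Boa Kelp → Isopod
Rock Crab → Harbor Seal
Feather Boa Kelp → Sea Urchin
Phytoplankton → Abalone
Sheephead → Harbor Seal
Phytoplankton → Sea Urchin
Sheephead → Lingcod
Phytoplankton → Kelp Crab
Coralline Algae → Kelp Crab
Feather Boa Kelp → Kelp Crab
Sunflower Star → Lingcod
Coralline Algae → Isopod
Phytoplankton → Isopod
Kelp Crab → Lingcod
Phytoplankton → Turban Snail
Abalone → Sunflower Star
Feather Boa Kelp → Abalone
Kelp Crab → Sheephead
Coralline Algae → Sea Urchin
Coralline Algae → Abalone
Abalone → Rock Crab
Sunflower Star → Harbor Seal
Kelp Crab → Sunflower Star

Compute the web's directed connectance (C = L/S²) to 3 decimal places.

C = 0.136

The web has S = 13 species and L = 23 feeding links.
C = L / S² = 23 / 169 = 0.1361 ≈ 0.136.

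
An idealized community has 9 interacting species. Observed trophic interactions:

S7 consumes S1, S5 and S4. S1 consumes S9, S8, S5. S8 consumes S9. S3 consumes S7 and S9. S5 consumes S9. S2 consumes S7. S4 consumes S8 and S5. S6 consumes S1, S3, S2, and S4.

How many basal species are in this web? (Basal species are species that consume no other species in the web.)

1

Basal species (no prey listed): S9.
Count: 1.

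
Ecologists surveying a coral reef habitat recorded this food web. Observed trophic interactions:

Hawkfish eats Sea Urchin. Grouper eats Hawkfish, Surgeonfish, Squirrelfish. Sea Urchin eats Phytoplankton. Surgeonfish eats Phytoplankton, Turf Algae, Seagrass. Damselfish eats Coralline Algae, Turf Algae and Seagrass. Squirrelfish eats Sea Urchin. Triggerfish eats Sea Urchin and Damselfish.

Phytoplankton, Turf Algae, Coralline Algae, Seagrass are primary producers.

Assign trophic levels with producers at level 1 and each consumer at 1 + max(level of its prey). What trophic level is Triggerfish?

Trophic level 3

Phytoplankton is a producer → level 1.
Sea Urchin eats Phytoplankton → level 2.
Triggerfish eats Sea Urchin (level 2); other prey at levels: Damselfish 2 → level 3.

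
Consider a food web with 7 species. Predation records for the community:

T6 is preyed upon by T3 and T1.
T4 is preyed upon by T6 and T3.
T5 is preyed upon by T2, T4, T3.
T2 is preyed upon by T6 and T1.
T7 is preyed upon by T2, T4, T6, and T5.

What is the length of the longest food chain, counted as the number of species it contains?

5 species

One longest chain: T7 → T5 → T2 → T6 → T1.
It has 5 species and 4 links.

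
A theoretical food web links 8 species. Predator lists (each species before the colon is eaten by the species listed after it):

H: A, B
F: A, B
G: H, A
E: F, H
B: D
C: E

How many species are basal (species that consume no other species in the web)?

Basal species (no prey listed): G, C.
Count: 2.

2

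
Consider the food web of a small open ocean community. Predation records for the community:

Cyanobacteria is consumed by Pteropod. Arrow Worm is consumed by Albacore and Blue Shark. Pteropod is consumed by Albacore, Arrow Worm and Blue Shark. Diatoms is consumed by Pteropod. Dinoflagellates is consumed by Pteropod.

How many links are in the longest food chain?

One longest chain: Diatoms → Pteropod → Arrow Worm → Blue Shark.
It has 4 species and 3 links.

3 links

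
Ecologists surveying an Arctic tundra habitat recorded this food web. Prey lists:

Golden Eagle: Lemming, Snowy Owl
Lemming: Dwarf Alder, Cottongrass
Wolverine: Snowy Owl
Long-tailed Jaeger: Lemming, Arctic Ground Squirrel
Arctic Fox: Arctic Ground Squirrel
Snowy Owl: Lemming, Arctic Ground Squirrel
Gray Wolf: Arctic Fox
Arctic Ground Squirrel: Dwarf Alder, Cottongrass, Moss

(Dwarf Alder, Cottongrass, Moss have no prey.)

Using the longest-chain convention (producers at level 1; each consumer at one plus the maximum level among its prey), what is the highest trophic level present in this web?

Producers (level 1): Dwarf Alder, Cottongrass, Moss.
Dwarf Alder → Lemming → Snowy Owl → Wolverine gives Wolverine level 4.
No species has a prey at level 4, so no species reaches level 5.

4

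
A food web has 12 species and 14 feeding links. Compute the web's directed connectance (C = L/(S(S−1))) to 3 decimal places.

The web has S = 12 species and L = 14 feeding links.
C = L / (S(S−1)) = 14 / 132 = 0.1061 ≈ 0.106.

C = 0.106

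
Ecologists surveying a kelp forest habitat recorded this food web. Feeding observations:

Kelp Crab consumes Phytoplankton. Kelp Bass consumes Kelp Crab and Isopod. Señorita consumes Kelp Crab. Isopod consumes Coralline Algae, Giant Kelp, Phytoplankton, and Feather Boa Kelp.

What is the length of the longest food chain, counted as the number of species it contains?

3 species

One longest chain: Phytoplankton → Kelp Crab → Señorita.
It has 3 species and 2 links.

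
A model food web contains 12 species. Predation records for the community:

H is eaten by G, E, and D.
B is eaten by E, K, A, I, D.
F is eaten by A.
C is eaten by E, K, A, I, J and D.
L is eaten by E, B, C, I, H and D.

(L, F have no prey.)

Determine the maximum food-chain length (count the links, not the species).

One longest chain: L → B → A.
It has 3 species and 2 links.

2 links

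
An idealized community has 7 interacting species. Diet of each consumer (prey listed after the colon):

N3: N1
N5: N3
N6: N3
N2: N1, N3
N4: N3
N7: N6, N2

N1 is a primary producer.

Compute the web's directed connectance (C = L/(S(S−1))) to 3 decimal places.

The web has S = 7 species and L = 8 feeding links.
C = L / (S(S−1)) = 8 / 42 = 0.1905 ≈ 0.190.

C = 0.190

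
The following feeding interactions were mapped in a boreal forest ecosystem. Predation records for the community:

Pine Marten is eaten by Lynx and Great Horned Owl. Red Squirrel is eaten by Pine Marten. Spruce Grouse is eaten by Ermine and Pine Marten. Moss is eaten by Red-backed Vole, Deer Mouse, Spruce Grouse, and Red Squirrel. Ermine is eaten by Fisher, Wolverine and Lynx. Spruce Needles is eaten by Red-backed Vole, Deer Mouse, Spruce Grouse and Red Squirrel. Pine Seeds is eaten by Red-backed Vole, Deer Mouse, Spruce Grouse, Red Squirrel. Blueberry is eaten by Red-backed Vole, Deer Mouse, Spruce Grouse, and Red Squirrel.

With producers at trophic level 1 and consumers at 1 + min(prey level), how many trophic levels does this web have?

4

Producers (level 1): Pine Seeds, Spruce Needles, Moss, Blueberry.
Following each consumer down to its lowest-level prey: Pine Seeds → Spruce Grouse → Pine Marten → Great Horned Owl (levels 1 through 4).
All prey of Great Horned Owl (Pine Marten 3) are at level 3 or above, so Great Horned Owl is at level 1 + 3 = 4.
Every consumer has at least one prey at level 3 or below, so none exceeds level 4.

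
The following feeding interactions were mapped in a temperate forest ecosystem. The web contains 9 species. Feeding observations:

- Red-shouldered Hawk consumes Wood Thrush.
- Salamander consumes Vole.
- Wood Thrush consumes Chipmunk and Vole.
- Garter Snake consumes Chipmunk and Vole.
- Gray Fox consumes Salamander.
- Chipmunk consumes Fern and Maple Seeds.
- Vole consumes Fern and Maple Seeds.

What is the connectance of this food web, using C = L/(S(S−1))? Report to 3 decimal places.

The web has S = 9 species and L = 11 feeding links.
C = L / (S(S−1)) = 11 / 72 = 0.1528 ≈ 0.153.

C = 0.153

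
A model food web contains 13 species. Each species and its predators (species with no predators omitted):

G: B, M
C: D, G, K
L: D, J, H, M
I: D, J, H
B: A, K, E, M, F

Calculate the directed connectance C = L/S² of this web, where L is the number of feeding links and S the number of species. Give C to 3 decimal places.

The web has S = 13 species and L = 17 feeding links.
C = L / S² = 17 / 169 = 0.1006 ≈ 0.101.

C = 0.101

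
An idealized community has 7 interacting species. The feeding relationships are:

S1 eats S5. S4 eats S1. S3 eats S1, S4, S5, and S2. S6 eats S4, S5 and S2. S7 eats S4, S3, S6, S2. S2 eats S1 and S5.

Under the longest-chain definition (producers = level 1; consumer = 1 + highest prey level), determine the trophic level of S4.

Trophic level 3

S5 is a producer → level 1.
S1 eats S5 → level 2.
S4 eats S1 → level 3.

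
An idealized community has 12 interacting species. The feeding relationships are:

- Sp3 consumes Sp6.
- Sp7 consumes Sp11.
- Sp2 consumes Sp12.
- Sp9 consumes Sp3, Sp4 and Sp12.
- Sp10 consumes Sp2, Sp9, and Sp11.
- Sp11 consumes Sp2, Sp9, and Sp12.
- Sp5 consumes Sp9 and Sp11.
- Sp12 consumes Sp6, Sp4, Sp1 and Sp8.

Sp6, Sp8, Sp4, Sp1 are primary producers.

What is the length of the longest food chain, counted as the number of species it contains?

5 species

One longest chain: Sp6 → Sp12 → Sp2 → Sp11 → Sp7.
It has 5 species and 4 links.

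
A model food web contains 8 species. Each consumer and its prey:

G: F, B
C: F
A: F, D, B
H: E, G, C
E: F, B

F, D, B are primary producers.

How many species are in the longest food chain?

One longest chain: F → E → H.
It has 3 species and 2 links.

3 species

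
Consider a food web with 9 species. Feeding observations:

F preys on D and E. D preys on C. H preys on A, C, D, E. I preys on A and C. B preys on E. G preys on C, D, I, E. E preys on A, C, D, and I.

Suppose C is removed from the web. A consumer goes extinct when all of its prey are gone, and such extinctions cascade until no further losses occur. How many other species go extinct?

Remove C.
Round 1: D (all prey gone) → extinct.
No further losses. Total secondary extinctions: 1.

1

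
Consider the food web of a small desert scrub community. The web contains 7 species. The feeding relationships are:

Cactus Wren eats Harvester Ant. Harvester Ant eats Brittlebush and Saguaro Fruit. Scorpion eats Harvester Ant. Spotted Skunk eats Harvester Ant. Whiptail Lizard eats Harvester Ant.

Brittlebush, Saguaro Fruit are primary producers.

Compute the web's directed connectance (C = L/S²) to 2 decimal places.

The web has S = 7 species and L = 6 feeding links.
C = L / S² = 6 / 49 = 0.1224 ≈ 0.12.

C = 0.12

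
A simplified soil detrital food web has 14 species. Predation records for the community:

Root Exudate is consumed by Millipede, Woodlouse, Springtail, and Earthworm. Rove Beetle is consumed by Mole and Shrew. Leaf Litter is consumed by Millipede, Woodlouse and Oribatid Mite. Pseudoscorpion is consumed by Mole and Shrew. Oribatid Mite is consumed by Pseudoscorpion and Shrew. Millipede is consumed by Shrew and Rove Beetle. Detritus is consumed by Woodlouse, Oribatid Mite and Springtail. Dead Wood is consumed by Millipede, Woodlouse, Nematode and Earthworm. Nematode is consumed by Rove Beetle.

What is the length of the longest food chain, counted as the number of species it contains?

4 species

One longest chain: Leaf Litter → Millipede → Rove Beetle → Shrew.
It has 4 species and 3 links.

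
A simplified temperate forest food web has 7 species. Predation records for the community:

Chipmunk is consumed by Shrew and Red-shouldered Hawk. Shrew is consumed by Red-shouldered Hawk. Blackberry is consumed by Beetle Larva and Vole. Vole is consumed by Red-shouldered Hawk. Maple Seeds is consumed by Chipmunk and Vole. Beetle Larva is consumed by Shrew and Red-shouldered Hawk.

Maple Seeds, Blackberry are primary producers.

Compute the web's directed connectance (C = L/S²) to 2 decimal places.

C = 0.20

The web has S = 7 species and L = 10 feeding links.
C = L / S² = 10 / 49 = 0.2041 ≈ 0.20.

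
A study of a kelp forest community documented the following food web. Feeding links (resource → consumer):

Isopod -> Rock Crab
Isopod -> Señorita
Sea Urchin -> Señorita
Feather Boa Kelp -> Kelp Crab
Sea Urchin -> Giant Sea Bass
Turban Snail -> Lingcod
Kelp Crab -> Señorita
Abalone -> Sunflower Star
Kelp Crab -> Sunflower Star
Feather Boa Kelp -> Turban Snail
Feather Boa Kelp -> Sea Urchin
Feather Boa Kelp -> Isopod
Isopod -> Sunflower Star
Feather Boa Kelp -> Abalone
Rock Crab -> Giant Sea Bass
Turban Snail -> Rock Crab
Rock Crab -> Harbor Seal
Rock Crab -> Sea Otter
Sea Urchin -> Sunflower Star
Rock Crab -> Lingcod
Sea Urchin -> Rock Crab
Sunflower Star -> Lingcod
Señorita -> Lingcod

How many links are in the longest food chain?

One longest chain: Feather Boa Kelp → Turban Snail → Rock Crab → Harbor Seal.
It has 4 species and 3 links.

3 links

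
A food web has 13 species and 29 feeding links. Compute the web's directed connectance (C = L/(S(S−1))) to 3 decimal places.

The web has S = 13 species and L = 29 feeding links.
C = L / (S(S−1)) = 29 / 156 = 0.1859 ≈ 0.186.

C = 0.186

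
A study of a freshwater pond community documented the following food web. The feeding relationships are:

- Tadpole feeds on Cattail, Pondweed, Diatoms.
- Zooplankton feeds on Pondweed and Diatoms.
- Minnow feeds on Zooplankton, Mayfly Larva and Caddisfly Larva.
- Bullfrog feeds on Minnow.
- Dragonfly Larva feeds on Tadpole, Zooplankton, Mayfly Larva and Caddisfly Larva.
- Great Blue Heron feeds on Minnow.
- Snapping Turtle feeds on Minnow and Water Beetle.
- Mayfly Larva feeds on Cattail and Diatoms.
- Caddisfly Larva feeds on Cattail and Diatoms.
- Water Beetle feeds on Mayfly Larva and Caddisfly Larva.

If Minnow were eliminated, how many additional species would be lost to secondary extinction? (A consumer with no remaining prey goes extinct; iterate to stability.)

Remove Minnow.
Round 1: Great Blue Heron (all prey gone), Bullfrog (all prey gone) → extinct.
No further losses. Total secondary extinctions: 2.

2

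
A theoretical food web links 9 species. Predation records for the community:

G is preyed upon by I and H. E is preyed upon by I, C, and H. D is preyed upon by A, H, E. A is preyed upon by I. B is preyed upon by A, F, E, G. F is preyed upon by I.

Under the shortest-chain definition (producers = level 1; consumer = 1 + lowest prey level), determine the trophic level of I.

B is a producer → level 1.
F eats B → level 2.
I eats F → level 3.
No prey of I is below level 2, so 3 is the minimum.

Trophic level 3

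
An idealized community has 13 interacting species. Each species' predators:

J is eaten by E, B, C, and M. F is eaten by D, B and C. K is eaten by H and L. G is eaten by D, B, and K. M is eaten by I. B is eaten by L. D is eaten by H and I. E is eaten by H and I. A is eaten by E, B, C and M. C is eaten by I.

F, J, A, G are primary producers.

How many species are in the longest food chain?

One longest chain: F → B → L.
It has 3 species and 2 links.

3 species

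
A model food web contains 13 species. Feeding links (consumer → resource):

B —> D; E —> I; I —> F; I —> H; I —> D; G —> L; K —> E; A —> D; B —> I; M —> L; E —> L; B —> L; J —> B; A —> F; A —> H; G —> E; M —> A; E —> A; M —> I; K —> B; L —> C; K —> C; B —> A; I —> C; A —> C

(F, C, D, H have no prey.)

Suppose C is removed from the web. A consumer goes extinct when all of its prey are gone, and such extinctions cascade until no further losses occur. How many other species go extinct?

1

Remove C.
Round 1: L (all prey gone) → extinct.
No further losses. Total secondary extinctions: 1.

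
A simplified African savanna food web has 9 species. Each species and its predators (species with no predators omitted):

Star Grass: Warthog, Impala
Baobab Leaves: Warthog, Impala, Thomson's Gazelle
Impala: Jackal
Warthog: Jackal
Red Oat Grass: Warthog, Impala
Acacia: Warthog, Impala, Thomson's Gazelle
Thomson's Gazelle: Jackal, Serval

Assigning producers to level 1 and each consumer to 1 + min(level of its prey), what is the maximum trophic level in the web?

3

Producers (level 1): Red Oat Grass, Baobab Leaves, Acacia, Star Grass.
Following each consumer down to its lowest-level prey: Red Oat Grass → Warthog → Jackal (levels 1 through 3).
All prey of Jackal (Warthog 2, Impala 2, Thomson's Gazelle 2) are at level 2 or above, so Jackal is at level 1 + 2 = 3.
Every consumer has at least one prey at level 2 or below, so none exceeds level 3.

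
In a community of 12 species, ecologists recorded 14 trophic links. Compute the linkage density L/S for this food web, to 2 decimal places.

L/S = 1.17

There are L = 14 links among S = 12 species.
L/S = 14/12 = 1.1667 ≈ 1.17.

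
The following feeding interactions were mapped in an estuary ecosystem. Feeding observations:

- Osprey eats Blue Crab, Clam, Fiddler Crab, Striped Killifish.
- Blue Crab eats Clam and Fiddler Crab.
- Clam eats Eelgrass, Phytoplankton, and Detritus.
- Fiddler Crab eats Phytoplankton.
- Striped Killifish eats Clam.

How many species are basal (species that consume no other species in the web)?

3

Basal species (no prey listed): Phytoplankton, Detritus, Eelgrass.
Count: 3.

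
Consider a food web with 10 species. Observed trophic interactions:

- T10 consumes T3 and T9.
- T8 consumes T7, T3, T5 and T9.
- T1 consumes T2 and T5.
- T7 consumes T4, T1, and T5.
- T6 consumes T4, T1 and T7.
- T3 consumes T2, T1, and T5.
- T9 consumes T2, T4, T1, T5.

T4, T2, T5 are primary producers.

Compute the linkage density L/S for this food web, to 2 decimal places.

There are L = 21 links among S = 10 species.
L/S = 21/10 = 2.1000 ≈ 2.10.

L/S = 2.10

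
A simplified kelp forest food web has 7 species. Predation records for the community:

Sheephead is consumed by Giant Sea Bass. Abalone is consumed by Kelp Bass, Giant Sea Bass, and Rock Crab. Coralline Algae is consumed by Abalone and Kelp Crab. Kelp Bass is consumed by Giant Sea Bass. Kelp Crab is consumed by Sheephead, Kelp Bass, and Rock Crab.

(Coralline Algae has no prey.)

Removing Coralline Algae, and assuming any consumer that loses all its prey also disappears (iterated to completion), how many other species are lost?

6

Remove Coralline Algae.
Round 1: Abalone (all prey gone), Kelp Crab (all prey gone) → extinct.
Round 2: Rock Crab (all prey gone), Sheephead (all prey gone), Kelp Bass (all prey gone) → extinct.
Round 3: Giant Sea Bass (all prey gone) → extinct.
No further losses. Total secondary extinctions: 6.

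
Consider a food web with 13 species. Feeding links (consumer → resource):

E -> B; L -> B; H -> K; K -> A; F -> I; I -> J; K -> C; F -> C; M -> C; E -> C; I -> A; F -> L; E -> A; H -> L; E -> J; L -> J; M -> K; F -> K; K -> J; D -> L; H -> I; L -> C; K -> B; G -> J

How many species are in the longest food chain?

3 species

One longest chain: C → L → F.
It has 3 species and 2 links.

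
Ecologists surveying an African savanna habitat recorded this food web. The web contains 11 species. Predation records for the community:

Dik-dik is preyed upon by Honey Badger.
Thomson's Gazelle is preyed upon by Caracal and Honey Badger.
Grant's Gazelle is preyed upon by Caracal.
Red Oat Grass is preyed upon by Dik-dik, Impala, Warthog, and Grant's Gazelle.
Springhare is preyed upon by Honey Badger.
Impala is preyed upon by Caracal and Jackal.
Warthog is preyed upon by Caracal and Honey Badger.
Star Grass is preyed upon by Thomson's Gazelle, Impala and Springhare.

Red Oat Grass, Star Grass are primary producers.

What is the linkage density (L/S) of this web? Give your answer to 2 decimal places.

L/S = 1.45

There are L = 16 links among S = 11 species.
L/S = 16/11 = 1.4545 ≈ 1.45.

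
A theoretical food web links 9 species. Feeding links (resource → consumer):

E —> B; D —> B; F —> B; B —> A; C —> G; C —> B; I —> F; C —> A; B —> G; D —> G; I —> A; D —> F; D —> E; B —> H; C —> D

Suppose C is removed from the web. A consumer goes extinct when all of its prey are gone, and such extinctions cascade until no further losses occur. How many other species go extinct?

Remove C.
Round 1: D (all prey gone) → extinct.
Round 2: E (all prey gone) → extinct.
No further losses. Total secondary extinctions: 2.

2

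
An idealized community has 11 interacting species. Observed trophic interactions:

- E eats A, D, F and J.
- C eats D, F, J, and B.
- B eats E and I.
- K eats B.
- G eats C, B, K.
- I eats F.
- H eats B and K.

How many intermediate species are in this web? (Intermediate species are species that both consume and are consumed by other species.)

5

Intermediate species (has both prey and predators): I, E, B, C, K.
Count: 5.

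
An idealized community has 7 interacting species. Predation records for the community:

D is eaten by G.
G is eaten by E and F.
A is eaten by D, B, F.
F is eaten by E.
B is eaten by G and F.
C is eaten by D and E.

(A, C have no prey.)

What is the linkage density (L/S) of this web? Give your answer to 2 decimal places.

L/S = 1.57

There are L = 11 links among S = 7 species.
L/S = 11/7 = 1.5714 ≈ 1.57.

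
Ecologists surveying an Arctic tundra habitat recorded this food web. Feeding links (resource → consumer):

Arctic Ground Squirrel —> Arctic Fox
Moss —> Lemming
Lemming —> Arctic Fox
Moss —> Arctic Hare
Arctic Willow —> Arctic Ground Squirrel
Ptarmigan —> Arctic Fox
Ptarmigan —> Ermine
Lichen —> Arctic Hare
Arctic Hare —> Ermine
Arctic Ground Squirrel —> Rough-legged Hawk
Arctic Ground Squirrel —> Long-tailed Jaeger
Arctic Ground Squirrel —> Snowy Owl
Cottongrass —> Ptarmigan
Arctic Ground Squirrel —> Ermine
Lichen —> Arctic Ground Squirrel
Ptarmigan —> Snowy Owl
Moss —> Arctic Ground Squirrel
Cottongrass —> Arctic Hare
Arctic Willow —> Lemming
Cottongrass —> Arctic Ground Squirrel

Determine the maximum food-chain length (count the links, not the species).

One longest chain: Arctic Willow → Arctic Ground Squirrel → Rough-legged Hawk.
It has 3 species and 2 links.

2 links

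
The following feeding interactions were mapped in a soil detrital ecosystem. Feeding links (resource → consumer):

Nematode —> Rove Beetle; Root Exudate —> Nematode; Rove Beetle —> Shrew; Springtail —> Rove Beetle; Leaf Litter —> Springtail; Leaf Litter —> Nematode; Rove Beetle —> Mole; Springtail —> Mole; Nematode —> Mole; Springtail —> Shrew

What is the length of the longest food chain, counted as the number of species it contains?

4 species

One longest chain: Root Exudate → Nematode → Rove Beetle → Shrew.
It has 4 species and 3 links.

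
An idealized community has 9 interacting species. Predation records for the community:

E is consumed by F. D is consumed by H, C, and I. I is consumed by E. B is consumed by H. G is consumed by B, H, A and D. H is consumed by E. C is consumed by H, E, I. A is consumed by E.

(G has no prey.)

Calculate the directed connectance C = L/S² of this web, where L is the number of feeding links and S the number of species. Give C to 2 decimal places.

C = 0.19

The web has S = 9 species and L = 15 feeding links.
C = L / S² = 15 / 81 = 0.1852 ≈ 0.19.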